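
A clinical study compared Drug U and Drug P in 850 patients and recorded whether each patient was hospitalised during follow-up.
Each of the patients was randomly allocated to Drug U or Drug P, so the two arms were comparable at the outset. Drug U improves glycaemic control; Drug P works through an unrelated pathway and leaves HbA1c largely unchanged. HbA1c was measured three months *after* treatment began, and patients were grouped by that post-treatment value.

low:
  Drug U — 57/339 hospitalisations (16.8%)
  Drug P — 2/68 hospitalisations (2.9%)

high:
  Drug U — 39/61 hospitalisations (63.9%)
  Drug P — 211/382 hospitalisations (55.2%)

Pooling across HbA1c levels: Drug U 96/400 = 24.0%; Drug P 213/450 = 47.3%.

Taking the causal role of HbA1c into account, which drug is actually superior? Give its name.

The stratified and pooled comparisons disagree (Drug P wins within each HbA1c; Drug U wins overall), so the answer turns on the causal role of HbA1c.
HbA1c lies on the pathway drug → HbA1c → outcome, so adjusting for it blocks the indirect effect. For the total causal effect of drug, use the unadjusted pooled rates.
Pooled: Drug U 24.0% vs Drug P 47.3%; Drug U is lower overall.

Drug U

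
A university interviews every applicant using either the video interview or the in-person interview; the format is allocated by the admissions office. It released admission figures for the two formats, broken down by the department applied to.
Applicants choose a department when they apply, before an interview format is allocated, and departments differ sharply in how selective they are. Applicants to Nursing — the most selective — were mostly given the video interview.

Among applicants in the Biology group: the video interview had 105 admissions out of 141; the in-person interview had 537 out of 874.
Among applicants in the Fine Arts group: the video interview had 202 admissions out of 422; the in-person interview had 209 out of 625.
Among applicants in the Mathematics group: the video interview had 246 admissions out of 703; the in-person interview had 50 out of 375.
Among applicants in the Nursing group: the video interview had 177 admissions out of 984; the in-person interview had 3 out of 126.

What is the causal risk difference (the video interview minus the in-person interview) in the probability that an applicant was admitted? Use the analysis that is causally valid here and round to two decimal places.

The imbalance in department arose from how applicants were allocated, not from anything the interview format did; and department independently affects the outcome. The pooled gap is confounded — condition on department.
Adjusting over the population distribution of department: 0.239·(0.745−0.614) + 0.246·(0.479−0.334) + 0.254·(0.350−0.133) + 0.261·(0.180−0.024) = +0.162.

+0.16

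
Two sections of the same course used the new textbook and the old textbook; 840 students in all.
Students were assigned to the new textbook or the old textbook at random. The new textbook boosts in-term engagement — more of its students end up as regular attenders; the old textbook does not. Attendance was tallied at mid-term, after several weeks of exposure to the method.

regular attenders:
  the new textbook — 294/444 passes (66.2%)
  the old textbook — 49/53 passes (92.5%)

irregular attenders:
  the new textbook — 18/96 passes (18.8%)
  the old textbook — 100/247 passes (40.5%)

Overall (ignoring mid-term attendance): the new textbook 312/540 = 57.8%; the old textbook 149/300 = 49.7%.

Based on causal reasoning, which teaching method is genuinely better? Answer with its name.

the new textbook

Mid-term attendance is recorded after the teaching method and is itself shifted by it — it sits on the causal path from teaching method to outcome. Conditioning on a mediator would strip out part of the effect we want; the pooled comparison gives the total causal effect.
Pooled: the new textbook 57.8% vs the old textbook 49.7%; the new textbook is higher overall.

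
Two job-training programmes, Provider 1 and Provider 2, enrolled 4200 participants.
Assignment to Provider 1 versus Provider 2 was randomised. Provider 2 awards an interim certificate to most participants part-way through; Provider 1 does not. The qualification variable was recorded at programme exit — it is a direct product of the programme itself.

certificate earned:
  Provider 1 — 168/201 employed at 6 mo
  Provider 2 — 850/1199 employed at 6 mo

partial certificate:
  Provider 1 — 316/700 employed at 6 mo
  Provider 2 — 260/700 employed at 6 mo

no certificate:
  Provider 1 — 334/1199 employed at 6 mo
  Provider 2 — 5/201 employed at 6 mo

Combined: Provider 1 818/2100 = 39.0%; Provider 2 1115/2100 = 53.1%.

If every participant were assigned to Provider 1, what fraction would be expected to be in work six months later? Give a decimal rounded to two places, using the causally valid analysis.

0.39

The stratified and pooled comparisons disagree (Provider 1 wins within each qualification attained during the programme; Provider 2 wins overall), so the answer turns on the causal role of qualification attained during the programme.
Stratifying would compare programmes among participants the programmes themselves sorted into qualification attained during the programme groups — a form of selection on an intermediate. The unconditioned pooled rates give the total causal effect.
So P(outcome | do(Provider 1)) is just the pooled rate for Provider 1: 818/2100 = 0.390.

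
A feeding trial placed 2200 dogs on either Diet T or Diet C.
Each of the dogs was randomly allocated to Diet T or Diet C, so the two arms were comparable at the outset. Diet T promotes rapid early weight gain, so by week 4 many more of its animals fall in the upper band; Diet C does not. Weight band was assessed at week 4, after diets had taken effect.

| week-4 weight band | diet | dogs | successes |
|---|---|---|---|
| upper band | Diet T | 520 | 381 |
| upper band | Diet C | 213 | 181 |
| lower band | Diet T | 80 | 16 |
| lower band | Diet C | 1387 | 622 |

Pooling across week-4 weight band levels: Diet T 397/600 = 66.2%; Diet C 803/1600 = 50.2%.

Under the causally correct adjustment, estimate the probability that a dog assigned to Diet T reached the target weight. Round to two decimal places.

0.66

The week-4 weight band-specific comparison favours Diet C throughout, but the pooled figures favour Diet T. The question is whether to condition on week-4 weight band.
Week-4 weight band is downstream of the diet. One should not condition on a consequence of treatment, so the overall rates are the right comparison.
So P(outcome | do(Diet T)) is just the pooled rate for Diet T: 397/600 = 0.662.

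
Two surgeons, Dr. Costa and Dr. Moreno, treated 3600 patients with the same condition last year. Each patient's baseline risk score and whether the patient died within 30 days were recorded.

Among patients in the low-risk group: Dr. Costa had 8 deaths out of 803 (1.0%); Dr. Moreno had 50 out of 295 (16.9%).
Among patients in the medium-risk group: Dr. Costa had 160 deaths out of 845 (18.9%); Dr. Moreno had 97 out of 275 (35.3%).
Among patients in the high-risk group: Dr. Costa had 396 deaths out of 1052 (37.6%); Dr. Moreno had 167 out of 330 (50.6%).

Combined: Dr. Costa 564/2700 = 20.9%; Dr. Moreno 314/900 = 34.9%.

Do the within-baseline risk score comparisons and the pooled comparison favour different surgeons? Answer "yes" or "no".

no

Within each baseline risk score level (low-risk 1.0% vs 16.9%; medium-risk 18.9% vs 35.3%; high-risk 37.6% vs 50.6%), Dr. Costa has the lower rate every time. Pooled: 20.9% vs 34.9% — Dr. Costa has the lower rate overall. They agree.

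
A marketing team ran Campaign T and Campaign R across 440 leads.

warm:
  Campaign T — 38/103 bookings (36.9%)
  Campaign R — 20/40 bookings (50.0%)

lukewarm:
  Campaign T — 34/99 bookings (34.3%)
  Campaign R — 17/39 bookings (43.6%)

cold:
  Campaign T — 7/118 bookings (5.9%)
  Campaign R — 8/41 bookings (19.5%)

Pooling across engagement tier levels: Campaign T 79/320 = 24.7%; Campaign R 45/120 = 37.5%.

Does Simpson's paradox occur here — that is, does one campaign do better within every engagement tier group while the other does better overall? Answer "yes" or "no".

no

Within each engagement tier level (warm 36.9% vs 50.0%; lukewarm 34.3% vs 43.6%; cold 5.9% vs 19.5%), Campaign R has the higher rate every time. Pooled: 24.7% vs 37.5% — Campaign R has the higher rate overall. They agree.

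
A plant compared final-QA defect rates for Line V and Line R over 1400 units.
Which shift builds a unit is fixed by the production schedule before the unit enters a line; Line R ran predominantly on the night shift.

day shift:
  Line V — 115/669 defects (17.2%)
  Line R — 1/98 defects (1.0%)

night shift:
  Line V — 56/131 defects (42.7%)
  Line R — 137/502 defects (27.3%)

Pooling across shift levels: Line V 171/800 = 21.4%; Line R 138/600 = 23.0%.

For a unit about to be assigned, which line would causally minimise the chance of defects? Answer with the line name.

The shift-specific comparison favours Line R throughout, but the pooled figures favour Line V. The question is whether to condition on shift.
Here shift is a common cause — it drives both which line a case falls under and the outcome. The crude comparison mixes populations; the stratum-specific rates are the causally relevant ones.
Within each level — day shift: 17.2% vs 1.0%; night shift: 42.7% vs 27.3% — Line R is lower every time.

Line R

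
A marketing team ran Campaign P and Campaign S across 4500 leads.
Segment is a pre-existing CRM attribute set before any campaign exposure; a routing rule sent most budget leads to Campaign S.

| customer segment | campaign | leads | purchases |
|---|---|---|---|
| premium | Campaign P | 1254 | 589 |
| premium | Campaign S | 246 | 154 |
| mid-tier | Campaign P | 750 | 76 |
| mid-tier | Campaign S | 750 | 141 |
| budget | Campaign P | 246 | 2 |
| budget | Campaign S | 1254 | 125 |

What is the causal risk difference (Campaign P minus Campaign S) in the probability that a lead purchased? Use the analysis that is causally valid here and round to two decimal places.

-0.11

The imbalance in customer segment arose from how leads were allocated, not from anything the campaign did; and customer segment independently affects the outcome. The pooled gap is confounded — condition on customer segment.
Adjusting over the population distribution of customer segment: 0.333·(0.470−0.626) + 0.333·(0.101−0.188) + 0.333·(0.008−0.100) = -0.112.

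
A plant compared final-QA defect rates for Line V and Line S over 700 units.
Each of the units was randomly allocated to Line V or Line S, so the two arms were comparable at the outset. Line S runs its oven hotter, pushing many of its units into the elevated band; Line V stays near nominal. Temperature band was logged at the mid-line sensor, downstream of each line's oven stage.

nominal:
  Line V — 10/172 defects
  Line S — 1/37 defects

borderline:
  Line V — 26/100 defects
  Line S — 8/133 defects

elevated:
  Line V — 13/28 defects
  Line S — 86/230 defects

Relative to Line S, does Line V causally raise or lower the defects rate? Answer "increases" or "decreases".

In-process temperature band lies on the pathway line → in-process temperature band → outcome, so adjusting for it blocks the indirect effect. For the total causal effect of line, use the unadjusted pooled rates.
Pooled: Line V 16.3% vs Line S 23.8%; Line V is lower overall.

decreases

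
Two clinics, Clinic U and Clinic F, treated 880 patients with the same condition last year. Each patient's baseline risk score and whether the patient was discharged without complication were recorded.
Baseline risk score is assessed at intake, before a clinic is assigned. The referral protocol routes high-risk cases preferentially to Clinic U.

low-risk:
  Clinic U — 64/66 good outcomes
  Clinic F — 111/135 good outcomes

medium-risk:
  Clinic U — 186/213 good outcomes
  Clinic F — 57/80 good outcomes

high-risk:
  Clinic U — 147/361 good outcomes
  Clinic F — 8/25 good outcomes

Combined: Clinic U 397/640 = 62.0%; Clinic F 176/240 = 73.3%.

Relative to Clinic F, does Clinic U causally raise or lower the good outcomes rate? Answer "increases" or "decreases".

Baseline risk score satisfies the back-door criterion: it is not a descendant of the clinic, and it blocks the spurious path from clinic to outcome. Adjusting for it (i.e., using the within-baseline risk score rates) gives the causal effect.
Within each level — low-risk: 97.0% vs 82.2%; medium-risk: 87.3% vs 71.2%; high-risk: 40.7% vs 32.0% — Clinic U is higher every time.

increases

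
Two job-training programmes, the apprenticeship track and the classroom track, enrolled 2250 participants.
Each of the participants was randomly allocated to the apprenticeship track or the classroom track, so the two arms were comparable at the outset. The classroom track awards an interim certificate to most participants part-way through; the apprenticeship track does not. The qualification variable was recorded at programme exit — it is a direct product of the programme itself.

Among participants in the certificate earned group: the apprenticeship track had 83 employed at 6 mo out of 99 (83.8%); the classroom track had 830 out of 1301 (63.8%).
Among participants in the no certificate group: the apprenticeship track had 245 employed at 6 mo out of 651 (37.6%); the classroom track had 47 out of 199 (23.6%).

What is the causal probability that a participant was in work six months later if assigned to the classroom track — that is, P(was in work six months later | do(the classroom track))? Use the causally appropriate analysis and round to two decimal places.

the apprenticeship track is higher inside every qualification attained during the programme stratum but the classroom track is higher in aggregate. Whether to stratify depends on how qualification attained during the programme relates to the programme.
Qualification attained during the programme lies on the pathway programme → qualification attained during the programme → outcome, so adjusting for it blocks the indirect effect. For the total causal effect of programme, use the unadjusted pooled rates.
So P(outcome | do(the classroom track)) is just the pooled rate for the classroom track: 877/1500 = 0.585.

0.58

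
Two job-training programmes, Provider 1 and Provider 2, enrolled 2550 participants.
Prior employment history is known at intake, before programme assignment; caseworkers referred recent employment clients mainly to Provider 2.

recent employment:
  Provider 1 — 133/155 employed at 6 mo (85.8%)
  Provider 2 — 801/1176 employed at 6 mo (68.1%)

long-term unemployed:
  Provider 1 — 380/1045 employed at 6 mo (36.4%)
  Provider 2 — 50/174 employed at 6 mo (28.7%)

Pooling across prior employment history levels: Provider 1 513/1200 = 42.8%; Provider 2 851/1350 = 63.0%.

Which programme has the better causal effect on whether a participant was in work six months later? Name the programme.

Provider 1

Prior employment history satisfies the back-door criterion: it is not a descendant of the programme, and it blocks the spurious path from programme to outcome. Adjusting for it (i.e., using the within-prior employment history rates) gives the causal effect.
Within each level — recent employment: 85.8% vs 68.1%; long-term unemployed: 36.4% vs 28.7% — Provider 1 is higher every time.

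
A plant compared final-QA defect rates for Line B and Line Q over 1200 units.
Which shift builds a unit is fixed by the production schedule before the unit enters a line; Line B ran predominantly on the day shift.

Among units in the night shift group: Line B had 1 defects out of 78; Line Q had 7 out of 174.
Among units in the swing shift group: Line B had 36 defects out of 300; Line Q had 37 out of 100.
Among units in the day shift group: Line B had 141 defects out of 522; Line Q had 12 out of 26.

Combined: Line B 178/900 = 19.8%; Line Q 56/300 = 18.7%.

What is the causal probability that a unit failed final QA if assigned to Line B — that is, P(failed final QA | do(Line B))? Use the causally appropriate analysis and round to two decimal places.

Within every shift level Line B has the lower rate, yet pooled Line Q does — Simpson's reversal.
The imbalance in shift arose from how units were allocated, not from anything the line did; and shift independently affects the outcome. The pooled gap is confounded — condition on shift.
Standardising Line B to the population shift mix: 0.210·1/78 + 0.333·36/300 + 0.457·141/522 = 0.166.

0.17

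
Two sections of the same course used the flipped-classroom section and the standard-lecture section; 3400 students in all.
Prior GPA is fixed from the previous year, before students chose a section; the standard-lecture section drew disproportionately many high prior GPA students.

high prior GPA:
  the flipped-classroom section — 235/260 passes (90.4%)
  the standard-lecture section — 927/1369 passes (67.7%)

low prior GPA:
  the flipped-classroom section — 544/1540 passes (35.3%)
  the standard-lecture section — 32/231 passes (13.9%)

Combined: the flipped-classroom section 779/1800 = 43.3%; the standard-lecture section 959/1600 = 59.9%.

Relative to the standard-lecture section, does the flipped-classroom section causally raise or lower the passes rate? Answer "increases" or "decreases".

increases

Prior GPA band differs across teaching methods for reasons unrelated to any effect of the teaching method itself, and it separately predicts the outcome — a classic confounder. We must compare within prior GPA band levels.
Within each level — high prior GPA: 90.4% vs 67.7%; low prior GPA: 35.3% vs 13.9% — the flipped-classroom section is higher every time.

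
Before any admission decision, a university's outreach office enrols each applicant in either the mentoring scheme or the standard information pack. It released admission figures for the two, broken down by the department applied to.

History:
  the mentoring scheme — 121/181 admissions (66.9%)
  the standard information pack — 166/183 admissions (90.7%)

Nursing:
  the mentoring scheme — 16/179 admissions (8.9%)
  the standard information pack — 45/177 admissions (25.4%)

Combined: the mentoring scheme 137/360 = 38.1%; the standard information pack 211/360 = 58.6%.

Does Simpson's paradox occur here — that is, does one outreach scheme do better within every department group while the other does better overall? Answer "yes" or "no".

Within each department level (History 66.9% vs 90.7%; Nursing 8.9% vs 25.4%), the standard information pack has the higher rate every time. Pooled: 38.1% vs 58.6% — the standard information pack has the higher rate overall. They agree.

no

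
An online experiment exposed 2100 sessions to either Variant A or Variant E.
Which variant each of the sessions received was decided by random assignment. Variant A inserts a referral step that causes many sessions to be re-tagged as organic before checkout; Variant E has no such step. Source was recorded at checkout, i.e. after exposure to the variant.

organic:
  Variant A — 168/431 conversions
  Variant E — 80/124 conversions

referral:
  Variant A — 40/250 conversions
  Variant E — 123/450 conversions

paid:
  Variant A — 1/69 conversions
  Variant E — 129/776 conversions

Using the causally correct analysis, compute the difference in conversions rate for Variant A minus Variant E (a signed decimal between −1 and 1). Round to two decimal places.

Within every traffic source level Variant E has the higher rate, yet pooled Variant A does — Simpson's reversal.
Stratifying would compare variants among sessions the variants themselves sorted into traffic source groups — a form of selection on an intermediate. The unconditioned pooled rates give the total causal effect.
The causal difference is the pooled difference: 0.279 − 0.246 = +0.033.

+0.03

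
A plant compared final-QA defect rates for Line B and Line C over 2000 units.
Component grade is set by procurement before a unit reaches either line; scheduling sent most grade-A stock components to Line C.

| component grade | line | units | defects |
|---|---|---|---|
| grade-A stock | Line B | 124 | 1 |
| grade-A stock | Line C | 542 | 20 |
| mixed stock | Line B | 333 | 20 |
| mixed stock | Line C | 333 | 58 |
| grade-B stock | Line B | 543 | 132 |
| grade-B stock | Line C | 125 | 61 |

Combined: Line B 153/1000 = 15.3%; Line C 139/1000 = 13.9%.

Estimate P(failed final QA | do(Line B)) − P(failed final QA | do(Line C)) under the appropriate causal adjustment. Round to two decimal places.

-0.13

Component grade differs across lines for reasons unrelated to any effect of the line itself, and it separately predicts the outcome — a classic confounder. We must compare within component grade levels.
Adjusting over the population distribution of component grade: 0.333·(0.008−0.037) + 0.333·(0.060−0.174) + 0.334·(0.243−0.488) = -0.129.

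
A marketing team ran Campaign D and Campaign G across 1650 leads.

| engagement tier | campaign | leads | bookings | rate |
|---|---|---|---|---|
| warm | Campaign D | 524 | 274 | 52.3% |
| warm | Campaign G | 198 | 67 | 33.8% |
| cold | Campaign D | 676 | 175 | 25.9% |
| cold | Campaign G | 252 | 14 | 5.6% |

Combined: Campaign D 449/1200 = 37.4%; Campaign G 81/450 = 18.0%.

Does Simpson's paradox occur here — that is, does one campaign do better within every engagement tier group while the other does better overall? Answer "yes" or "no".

Within each engagement tier level (warm 52.3% vs 33.8%; cold 25.9% vs 5.6%), Campaign D has the higher rate every time. Pooled: 37.4% vs 18.0% — Campaign D has the higher rate overall. They agree.

no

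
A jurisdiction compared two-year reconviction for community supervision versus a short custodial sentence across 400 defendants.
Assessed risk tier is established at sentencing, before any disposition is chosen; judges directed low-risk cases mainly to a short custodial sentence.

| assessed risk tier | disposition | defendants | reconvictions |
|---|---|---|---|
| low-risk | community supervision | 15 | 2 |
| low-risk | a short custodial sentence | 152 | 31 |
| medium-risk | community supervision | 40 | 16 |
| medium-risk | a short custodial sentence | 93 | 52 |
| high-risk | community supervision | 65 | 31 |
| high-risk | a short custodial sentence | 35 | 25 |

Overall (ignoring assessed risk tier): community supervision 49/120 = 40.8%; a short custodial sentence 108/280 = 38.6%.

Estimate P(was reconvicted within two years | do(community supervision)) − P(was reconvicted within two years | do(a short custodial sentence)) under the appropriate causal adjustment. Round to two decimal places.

Nothing the disposition does changes assessed risk tier; the imbalance is an allocation artefact. With assessed risk tier also predicting the outcome, the pooled figure is confounded, and the within-stratum comparison is the causal one.
Adjusting over the population distribution of assessed risk tier: 0.417·(0.133−0.204) + 0.333·(0.400−0.559) + 0.250·(0.477−0.714) = -0.142.

-0.14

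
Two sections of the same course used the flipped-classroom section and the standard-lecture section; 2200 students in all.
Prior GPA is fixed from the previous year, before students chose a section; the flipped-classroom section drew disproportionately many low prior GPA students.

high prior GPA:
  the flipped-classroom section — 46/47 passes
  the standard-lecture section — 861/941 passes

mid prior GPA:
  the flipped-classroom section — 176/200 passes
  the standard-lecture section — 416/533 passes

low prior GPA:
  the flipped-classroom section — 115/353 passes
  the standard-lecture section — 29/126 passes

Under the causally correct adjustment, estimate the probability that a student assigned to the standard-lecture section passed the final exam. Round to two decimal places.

Prior GPA band satisfies the back-door criterion: it is not a descendant of the teaching method, and it blocks the spurious path from teaching method to outcome. Adjusting for it (i.e., using the within-prior GPA band rates) gives the causal effect.
Standardising the standard-lecture section to the population prior GPA band mix: 0.449·861/941 + 0.333·416/533 + 0.218·29/126 = 0.721.

0.72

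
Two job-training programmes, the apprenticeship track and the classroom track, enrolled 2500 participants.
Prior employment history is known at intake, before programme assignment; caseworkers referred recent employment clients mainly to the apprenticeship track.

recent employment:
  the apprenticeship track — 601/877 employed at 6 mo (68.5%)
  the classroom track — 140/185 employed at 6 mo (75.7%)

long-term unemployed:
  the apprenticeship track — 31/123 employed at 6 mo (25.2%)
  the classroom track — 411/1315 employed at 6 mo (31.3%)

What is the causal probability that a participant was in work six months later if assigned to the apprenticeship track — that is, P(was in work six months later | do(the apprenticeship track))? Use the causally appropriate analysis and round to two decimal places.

0.44

The stratified and pooled comparisons disagree (the classroom track wins within each prior employment history; the apprenticeship track wins overall), so the answer turns on the causal role of prior employment history.
Prior employment history is set before the programme has any effect — it is not caused by the programme — and it independently drives the outcome. That makes it a confounder, so the causal comparison is within prior employment history levels.
Standardising the apprenticeship track to the population prior employment history mix: 0.425·601/877 + 0.575·31/123 = 0.436.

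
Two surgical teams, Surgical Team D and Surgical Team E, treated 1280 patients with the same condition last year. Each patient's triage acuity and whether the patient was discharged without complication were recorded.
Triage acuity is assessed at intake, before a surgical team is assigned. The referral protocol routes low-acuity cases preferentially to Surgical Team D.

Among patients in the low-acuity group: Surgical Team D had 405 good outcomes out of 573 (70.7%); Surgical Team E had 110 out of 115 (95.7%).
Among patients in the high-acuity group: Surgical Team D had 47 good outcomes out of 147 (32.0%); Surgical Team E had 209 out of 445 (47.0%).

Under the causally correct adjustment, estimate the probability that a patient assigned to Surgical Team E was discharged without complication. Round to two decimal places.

Surgical Team E is higher inside every triage acuity stratum but Surgical Team D is higher in aggregate. Whether to stratify depends on how triage acuity relates to the surgical team.
Nothing the surgical team does changes triage acuity; the imbalance is an allocation artefact. With triage acuity also predicting the outcome, the pooled figure is confounded, and the within-stratum comparison is the causal one.
Standardising Surgical Team E to the population triage acuity mix: 0.537·110/115 + 0.463·209/445 = 0.731.

0.73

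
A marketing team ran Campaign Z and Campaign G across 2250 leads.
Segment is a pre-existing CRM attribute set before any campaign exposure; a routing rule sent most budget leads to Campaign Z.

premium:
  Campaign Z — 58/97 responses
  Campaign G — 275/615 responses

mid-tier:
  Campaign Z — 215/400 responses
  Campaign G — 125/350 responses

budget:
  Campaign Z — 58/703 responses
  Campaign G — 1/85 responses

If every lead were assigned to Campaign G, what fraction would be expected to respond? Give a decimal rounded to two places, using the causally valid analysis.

Within every customer segment level Campaign Z has the higher rate, yet pooled Campaign G does — Simpson's reversal.
Here customer segment is a common cause — it drives both which campaign a case falls under and the outcome. The crude comparison mixes populations; the stratum-specific rates are the causally relevant ones.
Standardising Campaign G to the population customer segment mix: 0.316·275/615 + 0.333·125/350 + 0.350·1/85 = 0.265.

0.26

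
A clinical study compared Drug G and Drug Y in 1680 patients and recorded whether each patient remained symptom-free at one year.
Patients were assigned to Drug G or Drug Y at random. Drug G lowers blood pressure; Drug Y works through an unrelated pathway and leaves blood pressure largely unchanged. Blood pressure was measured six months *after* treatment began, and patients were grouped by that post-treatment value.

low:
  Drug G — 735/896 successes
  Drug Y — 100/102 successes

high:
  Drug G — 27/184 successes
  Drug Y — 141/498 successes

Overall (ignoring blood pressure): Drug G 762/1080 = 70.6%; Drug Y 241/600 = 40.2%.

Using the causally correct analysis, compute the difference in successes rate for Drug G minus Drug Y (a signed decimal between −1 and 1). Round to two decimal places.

The distribution of blood pressure is itself part of what the drug does — it is an intermediate outcome. Holding it fixed would remove that part of the effect; the total effect is the pooled difference.
The causal difference is the pooled difference: 0.706 − 0.402 = +0.304.

+0.30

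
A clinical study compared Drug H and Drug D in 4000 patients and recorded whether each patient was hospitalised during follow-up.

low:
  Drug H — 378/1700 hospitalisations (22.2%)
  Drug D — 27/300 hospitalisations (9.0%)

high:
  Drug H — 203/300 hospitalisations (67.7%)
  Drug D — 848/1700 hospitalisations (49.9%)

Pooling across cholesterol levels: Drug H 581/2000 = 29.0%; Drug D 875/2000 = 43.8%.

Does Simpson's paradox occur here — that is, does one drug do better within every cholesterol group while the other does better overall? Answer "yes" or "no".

Within each cholesterol level (low 22.2% vs 9.0%; high 67.7% vs 49.9%), Drug D has the lower rate every time. Pooled: 29.0% vs 43.8% — Drug H has the lower rate overall. The two comparisons disagree.

yes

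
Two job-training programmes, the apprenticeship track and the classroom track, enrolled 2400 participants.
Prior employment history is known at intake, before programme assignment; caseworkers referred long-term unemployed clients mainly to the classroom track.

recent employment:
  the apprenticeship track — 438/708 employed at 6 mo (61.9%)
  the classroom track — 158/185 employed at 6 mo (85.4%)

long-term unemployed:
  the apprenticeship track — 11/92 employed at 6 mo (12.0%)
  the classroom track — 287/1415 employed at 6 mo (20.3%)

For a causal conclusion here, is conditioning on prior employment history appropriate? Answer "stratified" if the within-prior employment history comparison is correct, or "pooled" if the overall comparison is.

Here prior employment history is a common cause — it drives both which programme a case falls under and the outcome. The crude comparison mixes populations; the stratum-specific rates are the causally relevant ones.
Within each level — recent employment: 61.9% vs 85.4%; long-term unemployed: 12.0% vs 20.3% — the classroom track is higher every time.

stratified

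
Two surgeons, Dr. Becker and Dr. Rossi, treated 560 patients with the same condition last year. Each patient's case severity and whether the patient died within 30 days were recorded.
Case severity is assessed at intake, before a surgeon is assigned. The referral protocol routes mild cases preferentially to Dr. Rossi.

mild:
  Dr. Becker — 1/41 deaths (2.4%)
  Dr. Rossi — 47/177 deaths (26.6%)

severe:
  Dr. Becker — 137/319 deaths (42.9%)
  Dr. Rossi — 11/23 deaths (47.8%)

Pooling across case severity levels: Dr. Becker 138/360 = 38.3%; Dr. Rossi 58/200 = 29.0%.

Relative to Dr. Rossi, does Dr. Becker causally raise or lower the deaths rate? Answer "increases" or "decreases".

Since case severity is a pre-existing factor (not a product of the surgeon) and it affects the outcome on its own, it is a confounder. The stratified rates, not the pooled rate, identify the causal effect.
Within each level — mild: 2.4% vs 26.6%; severe: 42.9% vs 47.8% — Dr. Becker is lower every time.

decreases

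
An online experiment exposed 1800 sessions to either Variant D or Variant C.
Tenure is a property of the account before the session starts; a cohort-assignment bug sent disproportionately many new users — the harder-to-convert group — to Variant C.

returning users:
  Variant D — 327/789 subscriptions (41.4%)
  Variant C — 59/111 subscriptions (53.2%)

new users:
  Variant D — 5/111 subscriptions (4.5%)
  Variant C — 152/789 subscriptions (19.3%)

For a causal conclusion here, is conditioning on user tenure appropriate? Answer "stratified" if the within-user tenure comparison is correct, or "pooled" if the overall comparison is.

stratified

User tenure differs across variants for reasons unrelated to any effect of the variant itself, and it separately predicts the outcome — a classic confounder. We must compare within user tenure levels.
Within each level — returning users: 41.4% vs 53.2%; new users: 4.5% vs 19.3% — Variant C is higher every time.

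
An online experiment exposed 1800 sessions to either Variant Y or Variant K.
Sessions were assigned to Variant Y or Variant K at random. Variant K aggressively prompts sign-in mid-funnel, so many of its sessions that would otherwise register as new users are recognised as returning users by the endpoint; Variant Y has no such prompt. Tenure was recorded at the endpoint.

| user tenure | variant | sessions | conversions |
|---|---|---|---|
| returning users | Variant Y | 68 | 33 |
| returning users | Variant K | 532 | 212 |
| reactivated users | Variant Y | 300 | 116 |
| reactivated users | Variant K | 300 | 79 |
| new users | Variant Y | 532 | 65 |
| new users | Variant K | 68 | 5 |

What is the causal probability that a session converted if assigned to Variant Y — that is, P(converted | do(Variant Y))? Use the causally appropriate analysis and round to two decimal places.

User tenure is recorded after the variant and is itself shifted by it — it sits on the causal path from variant to outcome. Conditioning on a mediator would strip out part of the effect we want; the pooled comparison gives the total causal effect.
So P(outcome | do(Variant Y)) is just the pooled rate for Variant Y: 214/900 = 0.238.

0.24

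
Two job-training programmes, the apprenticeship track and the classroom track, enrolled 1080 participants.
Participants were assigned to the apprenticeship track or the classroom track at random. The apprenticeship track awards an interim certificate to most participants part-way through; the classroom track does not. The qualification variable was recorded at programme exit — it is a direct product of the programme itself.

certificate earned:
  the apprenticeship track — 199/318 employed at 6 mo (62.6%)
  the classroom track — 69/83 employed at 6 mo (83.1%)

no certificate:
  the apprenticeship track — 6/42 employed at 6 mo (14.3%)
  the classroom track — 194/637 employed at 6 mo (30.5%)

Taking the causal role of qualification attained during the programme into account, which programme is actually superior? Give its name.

the apprenticeship track

the classroom track is higher inside every qualification attained during the programme stratum but the apprenticeship track is higher in aggregate. Whether to stratify depends on how qualification attained during the programme relates to the programme.
Because the programme influences qualification attained during the programme, qualification attained during the programme is a post-treatment mediator, not a confounder. Stratifying on it would bias the estimate; the causal effect is the crude pooled difference.
Pooled: the apprenticeship track 56.9% vs the classroom track 36.5%; the apprenticeship track is higher overall.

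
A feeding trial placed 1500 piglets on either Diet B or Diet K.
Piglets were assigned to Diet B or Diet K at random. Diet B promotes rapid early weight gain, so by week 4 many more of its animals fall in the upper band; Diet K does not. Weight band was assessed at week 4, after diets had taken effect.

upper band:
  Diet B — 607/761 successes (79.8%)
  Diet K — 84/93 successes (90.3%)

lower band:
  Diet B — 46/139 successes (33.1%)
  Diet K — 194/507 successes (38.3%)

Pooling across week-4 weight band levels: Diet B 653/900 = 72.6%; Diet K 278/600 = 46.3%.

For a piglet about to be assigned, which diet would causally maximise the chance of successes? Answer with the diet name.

Diet B

Week-4 weight band is recorded after the diet and is itself shifted by it — it sits on the causal path from diet to outcome. Conditioning on a mediator would strip out part of the effect we want; the pooled comparison gives the total causal effect.
Pooled: Diet B 72.6% vs Diet K 46.3%; Diet B is higher overall.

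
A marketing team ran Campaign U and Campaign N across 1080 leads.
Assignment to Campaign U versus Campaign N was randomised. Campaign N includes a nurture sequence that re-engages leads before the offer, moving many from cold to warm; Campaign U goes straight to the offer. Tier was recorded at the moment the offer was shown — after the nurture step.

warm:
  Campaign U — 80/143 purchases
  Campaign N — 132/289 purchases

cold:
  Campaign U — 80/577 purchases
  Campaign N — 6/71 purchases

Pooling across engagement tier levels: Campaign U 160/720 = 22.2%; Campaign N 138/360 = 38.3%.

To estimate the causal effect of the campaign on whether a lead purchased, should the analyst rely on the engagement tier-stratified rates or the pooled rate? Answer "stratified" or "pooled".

pooled

The distribution of engagement tier is itself part of what the campaign does — it is an intermediate outcome. Holding it fixed would remove that part of the effect; the total effect is the pooled difference.
Pooled: Campaign U 22.2% vs Campaign N 38.3%; Campaign N is higher overall.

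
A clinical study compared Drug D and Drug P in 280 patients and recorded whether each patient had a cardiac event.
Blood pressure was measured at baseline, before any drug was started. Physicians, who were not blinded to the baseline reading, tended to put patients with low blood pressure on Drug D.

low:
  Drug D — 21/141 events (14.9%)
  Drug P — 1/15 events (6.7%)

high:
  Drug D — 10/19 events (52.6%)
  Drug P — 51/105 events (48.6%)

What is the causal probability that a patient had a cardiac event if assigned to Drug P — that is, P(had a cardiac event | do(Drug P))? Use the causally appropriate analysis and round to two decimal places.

0.25

Within every blood pressure level Drug P has the lower rate, yet pooled Drug D does — Simpson's reversal.
Blood pressure satisfies the back-door criterion: it is not a descendant of the drug, and it blocks the spurious path from drug to outcome. Adjusting for it (i.e., using the within-blood pressure rates) gives the causal effect.
Standardising Drug P to the population blood pressure mix: 0.557·1/15 + 0.443·51/105 = 0.252.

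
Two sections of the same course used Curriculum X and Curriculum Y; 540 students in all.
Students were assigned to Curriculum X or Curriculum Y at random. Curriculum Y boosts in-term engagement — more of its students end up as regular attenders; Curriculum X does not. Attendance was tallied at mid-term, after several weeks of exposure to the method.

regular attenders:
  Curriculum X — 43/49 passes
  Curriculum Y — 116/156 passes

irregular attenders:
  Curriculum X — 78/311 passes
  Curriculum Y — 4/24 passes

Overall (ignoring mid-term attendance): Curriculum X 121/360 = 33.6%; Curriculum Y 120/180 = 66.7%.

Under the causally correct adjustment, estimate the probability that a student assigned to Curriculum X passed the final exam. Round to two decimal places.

Within every mid-term attendance level Curriculum X has the higher rate, yet pooled Curriculum Y does — Simpson's reversal.
Mid-term attendance lies on the pathway teaching method → mid-term attendance → outcome, so adjusting for it blocks the indirect effect. For the total causal effect of teaching method, use the unadjusted pooled rates.
So P(outcome | do(Curriculum X)) is just the pooled rate for Curriculum X: 121/360 = 0.336.

0.34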